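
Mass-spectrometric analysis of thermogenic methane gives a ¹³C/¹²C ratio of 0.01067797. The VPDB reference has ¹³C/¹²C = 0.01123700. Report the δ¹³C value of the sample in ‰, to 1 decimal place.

-49.7‰

δ¹³C = (R_sample / R_standard − 1) × 1000
R_sample / R_standard = 0.01067797 / 0.01123700 = 0.950251
δ¹³C = (0.950251 − 1) × 1000 = -49.75‰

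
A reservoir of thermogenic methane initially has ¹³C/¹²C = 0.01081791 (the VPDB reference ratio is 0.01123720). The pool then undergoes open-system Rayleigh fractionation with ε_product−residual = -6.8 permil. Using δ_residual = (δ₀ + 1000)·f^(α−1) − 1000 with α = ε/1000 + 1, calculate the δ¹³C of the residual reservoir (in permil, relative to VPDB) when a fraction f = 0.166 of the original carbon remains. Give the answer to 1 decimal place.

δ₀ = (0.01081791/0.01123720 − 1)×1000 = (0.962687 − 1)×1000 = -37.313 permil
α − 1 = ε/1000 = -0.0068
f^(α−1) = 0.166^(-0.0068) = 1.012286
δ_res = (-37.313 + 1000) × 1.012286 − 1000 = 974.515 − 1000 = -25.49 permil

-25.5 permil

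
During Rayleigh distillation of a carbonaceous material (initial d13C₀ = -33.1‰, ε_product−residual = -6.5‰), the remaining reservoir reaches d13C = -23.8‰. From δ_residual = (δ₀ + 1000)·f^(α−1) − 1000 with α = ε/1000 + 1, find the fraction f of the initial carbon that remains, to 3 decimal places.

0.229

α − 1 = ε/1000 = -0.0065
(δ_res + 1000)/(δ₀ + 1000) = (-23.8 + 1000)/(-33.1 + 1000) = 976.2/966.9 = 1.009618
f = 1.009618^(1/-0.0065) = exp(ln(1.009618)/-0.0065) = exp(0.00957/-0.0065)
f = exp(-1.4727) = 0.2293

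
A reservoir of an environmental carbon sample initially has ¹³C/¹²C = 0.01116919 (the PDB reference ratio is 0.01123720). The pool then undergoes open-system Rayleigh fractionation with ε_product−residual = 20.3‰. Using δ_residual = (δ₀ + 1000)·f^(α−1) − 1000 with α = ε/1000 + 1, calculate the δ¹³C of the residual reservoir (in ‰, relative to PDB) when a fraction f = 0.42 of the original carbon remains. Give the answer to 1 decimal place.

δ₀ = (0.01116919/0.01123720 − 1)×1000 = (0.993948 − 1)×1000 = -6.052‰
α − 1 = ε/1000 = 0.0203
f^(α−1) = 0.42^(0.0203) = 0.982544
δ_res = (-6.052 + 1000) × 0.982544 − 1000 = 976.597 − 1000 = -23.40‰

-23.4‰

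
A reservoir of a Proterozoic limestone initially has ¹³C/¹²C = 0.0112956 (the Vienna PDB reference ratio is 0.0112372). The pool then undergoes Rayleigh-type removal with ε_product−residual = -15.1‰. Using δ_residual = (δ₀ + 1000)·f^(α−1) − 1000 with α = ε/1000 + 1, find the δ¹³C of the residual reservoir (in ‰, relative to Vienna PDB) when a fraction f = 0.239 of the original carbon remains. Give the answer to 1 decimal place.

27.2‰

δ₀ = (0.0112956/0.0112372 − 1)×1000 = (1.005197 − 1)×1000 = 5.197‰
α − 1 = ε/1000 = -0.0151
f^(α−1) = 0.239^(-0.0151) = 1.021848
δ_res = (5.197 + 1000) × 1.021848 − 1000 = 1027.158 − 1000 = 27.16‰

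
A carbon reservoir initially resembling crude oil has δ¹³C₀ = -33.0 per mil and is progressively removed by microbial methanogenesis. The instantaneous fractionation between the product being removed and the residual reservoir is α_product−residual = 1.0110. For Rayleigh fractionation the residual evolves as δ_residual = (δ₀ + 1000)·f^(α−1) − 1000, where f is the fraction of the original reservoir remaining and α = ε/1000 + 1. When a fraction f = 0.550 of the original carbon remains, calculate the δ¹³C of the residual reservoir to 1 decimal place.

Rayleigh residual: δ_res = (δ₀ + 1000)·f^(α−1) − 1000
α − 1 = 0.01100
f^(α−1) = 0.550^(0.01100) = 0.993445
δ_res = (-33.0 + 1000) × 0.993445 − 1000 = 960.662 − 1000 = -39.34 per mil

-39.3 per mil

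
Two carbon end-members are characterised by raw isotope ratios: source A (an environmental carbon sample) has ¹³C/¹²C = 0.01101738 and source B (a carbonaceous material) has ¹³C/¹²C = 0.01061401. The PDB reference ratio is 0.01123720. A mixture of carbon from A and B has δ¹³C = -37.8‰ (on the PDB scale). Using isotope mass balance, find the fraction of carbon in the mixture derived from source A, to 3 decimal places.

δ_A = (0.01101738/0.01123720 − 1)×1000 = (0.980438 − 1)×1000 = -19.562‰
δ_B = (0.01061401/0.01123720 − 1)×1000 = (0.944542 − 1)×1000 = -55.458‰
f_A = (δ_mix − δ_B)/(δ_A − δ_B) = (-37.8 − (-55.458))/(-19.562 − (-55.458))
f_A = 17.658 / 35.896 = 0.4919

0.492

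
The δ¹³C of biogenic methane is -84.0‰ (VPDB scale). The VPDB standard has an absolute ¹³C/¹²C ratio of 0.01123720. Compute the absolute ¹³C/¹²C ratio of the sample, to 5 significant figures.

0.010293

R_sample = R_standard × (δ¹³C/1000 + 1)
R_sample = 0.01123720 × (-84.0/1000 + 1) = 0.01123720 × 0.916000
R_sample = 0.0102933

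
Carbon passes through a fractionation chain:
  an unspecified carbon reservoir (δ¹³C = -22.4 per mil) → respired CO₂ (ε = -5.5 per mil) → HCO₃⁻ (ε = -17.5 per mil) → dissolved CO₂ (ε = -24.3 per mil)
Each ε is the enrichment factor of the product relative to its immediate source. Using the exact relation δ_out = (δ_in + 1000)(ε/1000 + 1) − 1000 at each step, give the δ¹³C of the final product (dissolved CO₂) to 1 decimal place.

-68.0 per mil

step 1: δ = (-22.40 + 1000)·(-5.5/1000 + 1) − 1000 = -27.78 per mil
step 2: δ = (-27.78 + 1000)·(-17.5/1000 + 1) − 1000 = -44.79 per mil
step 3: δ = (-44.79 + 1000)·(-24.3/1000 + 1) − 1000 = -68.00 per mil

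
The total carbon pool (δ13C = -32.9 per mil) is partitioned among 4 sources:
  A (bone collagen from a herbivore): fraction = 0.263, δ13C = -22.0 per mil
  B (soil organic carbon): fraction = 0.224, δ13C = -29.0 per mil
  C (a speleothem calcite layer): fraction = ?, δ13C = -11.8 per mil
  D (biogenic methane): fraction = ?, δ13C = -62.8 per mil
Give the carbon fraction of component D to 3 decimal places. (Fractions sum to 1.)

0.286

Let f_D and f_C be the unknown fractions; fractions sum to 1 so f_D + f_C = 0.513.
Mass balance: Σ fᵢ·δᵢ = δ_bulk ⇒ f_D·(-62.8) + f_C·(-11.8) = -32.9 − (-12.282) = -20.618
Substitute f_C = 0.513 − f_D:
f_D·(-62.8 − -11.8) = -20.618 − 0.513×(-11.8) = -14.565
f_D = -14.565 / -51.0 = 0.2856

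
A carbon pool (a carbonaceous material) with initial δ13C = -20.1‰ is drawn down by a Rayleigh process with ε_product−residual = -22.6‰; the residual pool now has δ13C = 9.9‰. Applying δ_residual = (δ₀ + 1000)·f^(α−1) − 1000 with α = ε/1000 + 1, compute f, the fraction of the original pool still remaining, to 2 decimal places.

0.26

α − 1 = ε/1000 = -0.0226
(δ_res + 1000)/(δ₀ + 1000) = (9.9 + 1000)/(-20.1 + 1000) = 1009.9/979.9 = 1.030615
f = 1.030615^(1/-0.0226) = exp(ln(1.030615)/-0.0226) = exp(0.03016/-0.0226)
f = exp(-1.3343) = 0.2633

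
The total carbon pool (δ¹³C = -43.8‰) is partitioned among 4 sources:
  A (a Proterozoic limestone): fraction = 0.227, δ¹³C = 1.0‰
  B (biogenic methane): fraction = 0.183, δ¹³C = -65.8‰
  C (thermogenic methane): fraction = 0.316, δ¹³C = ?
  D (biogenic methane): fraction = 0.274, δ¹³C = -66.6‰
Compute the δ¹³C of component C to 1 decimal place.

Isotope mass balance: δ_bulk = Σ fᵢ·δᵢ.
-43.8 = 0.227×(1.0) + 0.183×(-65.8) + 0.316×δ_C + 0.274×(-66.6)
0.316·δ_C = -43.8 − (-30.063) = -13.737
δ_C = -13.737 / 0.316 = -43.47‰

-43.5‰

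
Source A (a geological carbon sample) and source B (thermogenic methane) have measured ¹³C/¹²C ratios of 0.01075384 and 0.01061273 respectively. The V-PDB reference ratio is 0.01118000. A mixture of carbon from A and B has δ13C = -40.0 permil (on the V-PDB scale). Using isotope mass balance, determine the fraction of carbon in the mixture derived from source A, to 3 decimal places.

0.851

δ_A = (0.01075384/0.01118000 − 1)×1000 = (0.961882 − 1)×1000 = -38.118 permil
δ_B = (0.01061273/0.01118000 − 1)×1000 = (0.949260 − 1)×1000 = -50.740 permil
f_A = (δ_mix − δ_B)/(δ_A − δ_B) = (-40.0 − (-50.740))/(-38.118 − (-50.740))
f_A = 10.740 / 12.622 = 0.8509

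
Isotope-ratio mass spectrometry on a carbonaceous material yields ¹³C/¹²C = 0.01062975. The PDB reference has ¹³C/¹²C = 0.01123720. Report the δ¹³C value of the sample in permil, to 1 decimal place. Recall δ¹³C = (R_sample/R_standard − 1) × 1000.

-54.1 permil

δ¹³C = (R_sample / R_standard − 1) × 1000
R_sample / R_standard = 0.01062975 / 0.01123720 = 0.945943
δ¹³C = (0.945943 − 1) × 1000 = -54.06 permil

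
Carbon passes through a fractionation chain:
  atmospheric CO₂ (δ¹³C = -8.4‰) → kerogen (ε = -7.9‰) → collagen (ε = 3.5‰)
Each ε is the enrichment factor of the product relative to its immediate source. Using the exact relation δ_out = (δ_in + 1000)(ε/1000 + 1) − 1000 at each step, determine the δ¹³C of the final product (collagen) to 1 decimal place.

-12.8‰

step 1: δ = (-8.40 + 1000)·(-7.9/1000 + 1) − 1000 = -16.23‰
step 2: δ = (-16.23 + 1000)·(3.5/1000 + 1) − 1000 = -12.79‰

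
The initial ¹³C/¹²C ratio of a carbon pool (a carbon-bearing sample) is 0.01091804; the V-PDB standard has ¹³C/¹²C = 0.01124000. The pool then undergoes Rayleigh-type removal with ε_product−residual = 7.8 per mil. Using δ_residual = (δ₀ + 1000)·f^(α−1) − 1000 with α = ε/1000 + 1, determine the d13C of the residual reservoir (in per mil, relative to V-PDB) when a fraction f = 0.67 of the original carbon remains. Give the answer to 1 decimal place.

-31.7 per mil

δ₀ = (0.01091804/0.01124000 − 1)×1000 = (0.971356 − 1)×1000 = -28.644 per mil
α − 1 = ε/1000 = 0.0078
f^(α−1) = 0.67^(0.0078) = 0.996881
δ_res = (-28.644 + 1000) × 0.996881 − 1000 = 968.326 − 1000 = -31.67 per mil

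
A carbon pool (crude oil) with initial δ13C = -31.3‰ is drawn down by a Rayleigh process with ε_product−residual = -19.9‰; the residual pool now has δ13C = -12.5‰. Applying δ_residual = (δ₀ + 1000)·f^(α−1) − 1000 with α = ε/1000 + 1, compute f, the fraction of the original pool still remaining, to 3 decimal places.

0.381

α − 1 = ε/1000 = -0.0199
(δ_res + 1000)/(δ₀ + 1000) = (-12.5 + 1000)/(-31.3 + 1000) = 987.5/968.7 = 1.019407
f = 1.019407^(1/-0.0199) = exp(ln(1.019407)/-0.0199) = exp(0.01922/-0.0199)
f = exp(-0.9659) = 0.3806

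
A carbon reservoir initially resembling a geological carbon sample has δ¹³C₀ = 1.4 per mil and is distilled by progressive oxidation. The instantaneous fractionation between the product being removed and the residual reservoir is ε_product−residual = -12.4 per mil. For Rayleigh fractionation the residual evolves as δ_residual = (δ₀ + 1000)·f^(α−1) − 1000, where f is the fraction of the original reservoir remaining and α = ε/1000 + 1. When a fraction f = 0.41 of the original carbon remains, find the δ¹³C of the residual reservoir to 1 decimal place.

Rayleigh residual: δ_res = (δ₀ + 1000)·f^(α−1) − 1000
α = ε/1000 + 1 = 0.98760, so α − 1 = -0.01240
f^(α−1) = 0.41^(-0.01240) = 1.011117
δ_res = (1.4 + 1000) × 1.011117 − 1000 = 1012.533 − 1000 = 12.53 per mil

12.5 per mil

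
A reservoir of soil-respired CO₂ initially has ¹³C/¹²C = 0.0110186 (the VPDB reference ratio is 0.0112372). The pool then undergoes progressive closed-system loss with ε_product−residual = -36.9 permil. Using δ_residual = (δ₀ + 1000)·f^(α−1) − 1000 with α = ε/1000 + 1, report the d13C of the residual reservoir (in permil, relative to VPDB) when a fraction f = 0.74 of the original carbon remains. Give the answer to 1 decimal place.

δ₀ = (0.0110186/0.0112372 − 1)×1000 = (0.980547 − 1)×1000 = -19.453 permil
α − 1 = ε/1000 = -0.0369
f^(α−1) = 0.74^(-0.0369) = 1.011173
δ_res = (-19.453 + 1000) × 1.011173 − 1000 = 991.502 − 1000 = -8.50 permil

-8.5 permil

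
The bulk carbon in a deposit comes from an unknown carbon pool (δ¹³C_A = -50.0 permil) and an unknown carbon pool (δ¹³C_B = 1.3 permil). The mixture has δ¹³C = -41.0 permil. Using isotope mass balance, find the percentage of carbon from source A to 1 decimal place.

82.5%

δ_mix = f_A·δ_A + (1 − f_A)·δ_B  ⇒  f_A = (δ_mix − δ_B)/(δ_A − δ_B)
f_A = (-41.0 − (1.3)) / (-50.0 − (1.3))
f_A = -42.3 / -51.3 = 0.8246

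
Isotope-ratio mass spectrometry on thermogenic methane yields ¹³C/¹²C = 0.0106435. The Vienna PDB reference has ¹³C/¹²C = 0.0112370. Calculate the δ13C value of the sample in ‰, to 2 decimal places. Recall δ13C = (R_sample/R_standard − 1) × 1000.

δ13C = (R_sample / R_standard − 1) × 1000
R_sample / R_standard = 0.0106435 / 0.0112370 = 0.947183
δ13C = (0.947183 − 1) × 1000 = -52.817‰

-52.82‰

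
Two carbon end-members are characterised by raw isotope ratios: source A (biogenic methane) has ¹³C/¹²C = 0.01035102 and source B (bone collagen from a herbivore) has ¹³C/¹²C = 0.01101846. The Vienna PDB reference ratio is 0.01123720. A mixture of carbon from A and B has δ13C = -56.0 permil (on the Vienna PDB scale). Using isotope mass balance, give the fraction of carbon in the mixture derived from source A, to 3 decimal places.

0.615

δ_A = (0.01035102/0.01123720 − 1)×1000 = (0.921139 − 1)×1000 = -78.861 permil
δ_B = (0.01101846/0.01123720 − 1)×1000 = (0.980534 − 1)×1000 = -19.466 permil
f_A = (δ_mix − δ_B)/(δ_A − δ_B) = (-56.0 − (-19.466))/(-78.861 − (-19.466))
f_A = -36.534 / -59.396 = 0.6151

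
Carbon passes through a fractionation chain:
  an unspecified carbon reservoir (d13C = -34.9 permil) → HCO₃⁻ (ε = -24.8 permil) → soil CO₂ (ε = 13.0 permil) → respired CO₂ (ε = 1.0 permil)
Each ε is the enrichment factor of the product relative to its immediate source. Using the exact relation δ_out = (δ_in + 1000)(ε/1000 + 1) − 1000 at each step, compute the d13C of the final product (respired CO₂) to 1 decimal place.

step 1: δ = (-34.90 + 1000)·(-24.8/1000 + 1) − 1000 = -58.83 permil
step 2: δ = (-58.83 + 1000)·(13.0/1000 + 1) − 1000 = -46.60 permil
step 3: δ = (-46.60 + 1000)·(1.0/1000 + 1) − 1000 = -45.65 permil

-45.6 permil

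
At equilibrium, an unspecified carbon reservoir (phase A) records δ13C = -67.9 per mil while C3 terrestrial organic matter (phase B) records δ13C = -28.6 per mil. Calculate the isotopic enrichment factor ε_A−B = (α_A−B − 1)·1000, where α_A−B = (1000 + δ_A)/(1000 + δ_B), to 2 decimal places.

α_A−B = (1000 + -67.9) / (1000 + -28.6) = 932.1 / 971.4 = 0.959543
ε_A−B = (0.959543 − 1) × 1000 = -40.457 per mil
(The approximation ε ≈ δ_A − δ_B would give -39.3 per mil.)

-40.46 per mil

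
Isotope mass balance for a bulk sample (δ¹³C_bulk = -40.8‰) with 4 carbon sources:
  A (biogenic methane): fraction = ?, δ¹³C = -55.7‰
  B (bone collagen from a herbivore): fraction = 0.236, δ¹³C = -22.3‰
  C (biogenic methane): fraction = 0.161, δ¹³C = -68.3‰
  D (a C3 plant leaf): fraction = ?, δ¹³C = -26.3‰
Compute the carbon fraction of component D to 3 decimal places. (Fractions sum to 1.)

Let f_D and f_A be the unknown fractions; fractions sum to 1 so f_D + f_A = 0.603.
Mass balance: Σ fᵢ·δᵢ = δ_bulk ⇒ f_D·(-26.3) + f_A·(-55.7) = -40.8 − (-16.259) = -24.541
Substitute f_A = 0.603 − f_D:
f_D·(-26.3 − -55.7) = -24.541 − 0.603×(-55.7) = 9.046
f_D = 9.046 / 29.4 = 0.3077

0.308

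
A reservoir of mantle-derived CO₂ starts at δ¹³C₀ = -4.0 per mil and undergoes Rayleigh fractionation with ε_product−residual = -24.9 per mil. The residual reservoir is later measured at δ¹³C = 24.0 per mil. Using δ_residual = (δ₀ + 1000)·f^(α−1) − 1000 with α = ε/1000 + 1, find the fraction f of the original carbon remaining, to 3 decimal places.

α − 1 = ε/1000 = -0.0249
(δ_res + 1000)/(δ₀ + 1000) = (24.0 + 1000)/(-4.0 + 1000) = 1024.0/996.0 = 1.028112
f = 1.028112^(1/-0.0249) = exp(ln(1.028112)/-0.0249) = exp(0.02772/-0.0249)
f = exp(-1.1134) = 0.3284

0.328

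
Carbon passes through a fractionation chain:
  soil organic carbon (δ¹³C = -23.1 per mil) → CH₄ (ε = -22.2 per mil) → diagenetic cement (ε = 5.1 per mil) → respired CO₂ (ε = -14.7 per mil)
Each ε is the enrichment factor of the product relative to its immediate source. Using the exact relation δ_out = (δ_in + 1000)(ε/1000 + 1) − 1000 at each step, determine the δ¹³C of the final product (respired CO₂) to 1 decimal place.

-54.0 per mil

step 1: δ = (-23.10 + 1000)·(-22.2/1000 + 1) − 1000 = -44.79 per mil
step 2: δ = (-44.79 + 1000)·(5.1/1000 + 1) − 1000 = -39.92 per mil
step 3: δ = (-39.92 + 1000)·(-14.7/1000 + 1) − 1000 = -54.03 per mil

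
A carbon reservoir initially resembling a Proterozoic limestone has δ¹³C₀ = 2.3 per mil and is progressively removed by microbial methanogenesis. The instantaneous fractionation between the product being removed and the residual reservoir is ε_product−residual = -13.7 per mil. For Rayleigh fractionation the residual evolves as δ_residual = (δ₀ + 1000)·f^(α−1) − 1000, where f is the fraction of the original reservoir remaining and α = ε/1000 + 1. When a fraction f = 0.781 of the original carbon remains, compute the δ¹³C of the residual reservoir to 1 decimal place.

Rayleigh residual: δ_res = (δ₀ + 1000)·f^(α−1) − 1000
α = ε/1000 + 1 = 0.98630, so α − 1 = -0.01370
f^(α−1) = 0.781^(-0.01370) = 1.003392
δ_res = (2.3 + 1000) × 1.003392 − 1000 = 1005.700 − 1000 = 5.70 per mil

5.7 per mil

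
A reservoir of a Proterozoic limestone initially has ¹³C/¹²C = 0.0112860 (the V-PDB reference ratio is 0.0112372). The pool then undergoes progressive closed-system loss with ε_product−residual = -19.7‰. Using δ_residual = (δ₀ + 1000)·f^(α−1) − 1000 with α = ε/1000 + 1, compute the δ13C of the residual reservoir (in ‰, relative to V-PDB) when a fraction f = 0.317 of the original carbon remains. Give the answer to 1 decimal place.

δ₀ = (0.0112860/0.0112372 − 1)×1000 = (1.004343 − 1)×1000 = 4.343‰
α − 1 = ε/1000 = -0.0197
f^(α−1) = 0.317^(-0.0197) = 1.022890
δ_res = (4.343 + 1000) × 1.022890 − 1000 = 1027.333 − 1000 = 27.33‰

27.3‰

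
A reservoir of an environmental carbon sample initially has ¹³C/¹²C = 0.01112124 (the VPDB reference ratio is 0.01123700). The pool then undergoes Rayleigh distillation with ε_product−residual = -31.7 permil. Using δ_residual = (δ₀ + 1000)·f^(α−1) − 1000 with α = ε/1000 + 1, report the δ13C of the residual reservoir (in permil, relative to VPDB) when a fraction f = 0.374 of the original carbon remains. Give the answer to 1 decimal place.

21.0 permil

δ₀ = (0.01112124/0.01123700 − 1)×1000 = (0.989698 − 1)×1000 = -10.302 permil
α − 1 = ε/1000 = -0.0317
f^(α−1) = 0.374^(-0.0317) = 1.031668
δ_res = (-10.302 + 1000) × 1.031668 − 1000 = 1021.040 − 1000 = 21.04 permil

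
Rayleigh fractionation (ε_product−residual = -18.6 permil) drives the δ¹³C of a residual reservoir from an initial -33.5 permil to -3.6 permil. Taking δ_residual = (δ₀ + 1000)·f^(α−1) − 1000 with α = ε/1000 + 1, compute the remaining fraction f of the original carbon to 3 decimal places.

0.194

α − 1 = ε/1000 = -0.0186
(δ_res + 1000)/(δ₀ + 1000) = (-3.6 + 1000)/(-33.5 + 1000) = 996.4/966.5 = 1.030936
f = 1.030936^(1/-0.0186) = exp(ln(1.030936)/-0.0186) = exp(0.03047/-0.0186)
f = exp(-1.6380) = 0.1944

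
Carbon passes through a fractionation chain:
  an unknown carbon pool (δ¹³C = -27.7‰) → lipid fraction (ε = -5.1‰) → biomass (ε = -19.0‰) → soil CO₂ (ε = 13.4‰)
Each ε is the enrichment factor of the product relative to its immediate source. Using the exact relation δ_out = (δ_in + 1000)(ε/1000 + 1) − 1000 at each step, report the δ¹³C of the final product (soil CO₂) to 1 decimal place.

-38.3‰

step 1: δ = (-27.70 + 1000)·(-5.1/1000 + 1) − 1000 = -32.66‰
step 2: δ = (-32.66 + 1000)·(-19.0/1000 + 1) − 1000 = -51.04‰
step 3: δ = (-51.04 + 1000)·(13.4/1000 + 1) − 1000 = -38.32‰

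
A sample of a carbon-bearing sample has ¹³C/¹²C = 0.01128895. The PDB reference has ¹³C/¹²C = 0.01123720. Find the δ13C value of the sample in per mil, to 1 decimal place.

δ13C = (R_sample / R_standard − 1) × 1000
R_sample / R_standard = 0.01128895 / 0.01123720 = 1.004605
δ13C = (1.004605 − 1) × 1000 = 4.61 per mil

4.6 per mil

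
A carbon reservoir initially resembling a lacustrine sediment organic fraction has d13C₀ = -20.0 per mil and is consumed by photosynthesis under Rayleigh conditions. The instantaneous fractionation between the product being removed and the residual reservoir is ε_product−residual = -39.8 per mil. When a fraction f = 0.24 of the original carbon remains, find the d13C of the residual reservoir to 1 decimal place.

Rayleigh residual: δ_res = (δ₀ + 1000)·f^(α−1) − 1000
α = ε/1000 + 1 = 0.96020, so α − 1 = -0.03980
f^(α−1) = 0.24^(-0.03980) = 1.058443
δ_res = (-20.0 + 1000) × 1.058443 − 1000 = 1037.274 − 1000 = 37.27 per mil

37.3 per mil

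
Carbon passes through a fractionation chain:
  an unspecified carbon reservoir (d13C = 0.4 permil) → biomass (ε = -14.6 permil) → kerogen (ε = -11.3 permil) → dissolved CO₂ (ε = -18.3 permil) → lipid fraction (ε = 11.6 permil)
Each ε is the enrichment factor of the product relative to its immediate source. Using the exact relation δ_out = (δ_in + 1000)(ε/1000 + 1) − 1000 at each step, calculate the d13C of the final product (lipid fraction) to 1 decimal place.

step 1: δ = (0.40 + 1000)·(-14.6/1000 + 1) − 1000 = -14.21 permil
step 2: δ = (-14.21 + 1000)·(-11.3/1000 + 1) − 1000 = -25.35 permil
step 3: δ = (-25.35 + 1000)·(-18.3/1000 + 1) − 1000 = -43.18 permil
step 4: δ = (-43.18 + 1000)·(11.6/1000 + 1) − 1000 = -32.08 permil

-32.1 permil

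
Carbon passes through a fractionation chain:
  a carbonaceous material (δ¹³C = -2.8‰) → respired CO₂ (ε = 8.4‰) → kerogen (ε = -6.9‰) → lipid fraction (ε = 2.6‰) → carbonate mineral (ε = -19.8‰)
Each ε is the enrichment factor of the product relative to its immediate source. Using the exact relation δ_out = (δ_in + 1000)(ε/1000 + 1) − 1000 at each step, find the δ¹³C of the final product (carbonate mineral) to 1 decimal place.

-18.6‰

step 1: δ = (-2.80 + 1000)·(8.4/1000 + 1) − 1000 = 5.58‰
step 2: δ = (5.58 + 1000)·(-6.9/1000 + 1) − 1000 = -1.36‰
step 3: δ = (-1.36 + 1000)·(2.6/1000 + 1) − 1000 = 1.23‰
step 4: δ = (1.23 + 1000)·(-19.8/1000 + 1) − 1000 = -18.59‰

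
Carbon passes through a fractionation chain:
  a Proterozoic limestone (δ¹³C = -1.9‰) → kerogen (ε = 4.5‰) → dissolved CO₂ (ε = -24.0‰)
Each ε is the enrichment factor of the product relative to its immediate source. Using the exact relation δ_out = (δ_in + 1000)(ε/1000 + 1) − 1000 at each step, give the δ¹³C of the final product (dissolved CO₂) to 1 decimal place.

step 1: δ = (-1.90 + 1000)·(4.5/1000 + 1) − 1000 = 2.59‰
step 2: δ = (2.59 + 1000)·(-24.0/1000 + 1) − 1000 = -21.47‰

-21.5‰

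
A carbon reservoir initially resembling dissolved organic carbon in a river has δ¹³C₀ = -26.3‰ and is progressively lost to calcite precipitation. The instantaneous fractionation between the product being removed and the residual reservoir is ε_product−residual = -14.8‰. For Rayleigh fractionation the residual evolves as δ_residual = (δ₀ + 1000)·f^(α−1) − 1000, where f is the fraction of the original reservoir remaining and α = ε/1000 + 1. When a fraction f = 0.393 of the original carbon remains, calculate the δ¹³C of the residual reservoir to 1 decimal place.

Rayleigh residual: δ_res = (δ₀ + 1000)·f^(α−1) − 1000
α = ε/1000 + 1 = 0.98520, so α − 1 = -0.01480
f^(α−1) = 0.393^(-0.01480) = 1.013918
δ_res = (-26.3 + 1000) × 1.013918 − 1000 = 987.252 − 1000 = -12.75‰

-12.7‰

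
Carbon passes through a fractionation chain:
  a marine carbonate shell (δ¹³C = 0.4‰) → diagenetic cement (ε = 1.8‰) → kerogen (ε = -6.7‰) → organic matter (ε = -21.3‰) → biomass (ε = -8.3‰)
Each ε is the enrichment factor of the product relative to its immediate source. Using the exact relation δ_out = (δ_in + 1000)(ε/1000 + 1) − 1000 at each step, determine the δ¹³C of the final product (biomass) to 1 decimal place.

step 1: δ = (0.40 + 1000)·(1.8/1000 + 1) − 1000 = 2.20‰
step 2: δ = (2.20 + 1000)·(-6.7/1000 + 1) − 1000 = -4.51‰
step 3: δ = (-4.51 + 1000)·(-21.3/1000 + 1) − 1000 = -25.72‰
step 4: δ = (-25.72 + 1000)·(-8.3/1000 + 1) − 1000 = -33.80‰

-33.8‰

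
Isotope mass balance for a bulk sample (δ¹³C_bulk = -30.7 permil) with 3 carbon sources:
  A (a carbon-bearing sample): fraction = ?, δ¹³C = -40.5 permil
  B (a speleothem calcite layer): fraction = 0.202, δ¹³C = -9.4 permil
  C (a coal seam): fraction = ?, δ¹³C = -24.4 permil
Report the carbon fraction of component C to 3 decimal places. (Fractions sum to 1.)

Let f_C and f_A be the unknown fractions; fractions sum to 1 so f_C + f_A = 0.798.
Mass balance: Σ fᵢ·δᵢ = δ_bulk ⇒ f_C·(-24.4) + f_A·(-40.5) = -30.7 − (-1.899) = -28.801
Substitute f_A = 0.798 − f_C:
f_C·(-24.4 − -40.5) = -28.801 − 0.798×(-40.5) = 3.518
f_C = 3.518 / 16.1 = 0.2185

0.218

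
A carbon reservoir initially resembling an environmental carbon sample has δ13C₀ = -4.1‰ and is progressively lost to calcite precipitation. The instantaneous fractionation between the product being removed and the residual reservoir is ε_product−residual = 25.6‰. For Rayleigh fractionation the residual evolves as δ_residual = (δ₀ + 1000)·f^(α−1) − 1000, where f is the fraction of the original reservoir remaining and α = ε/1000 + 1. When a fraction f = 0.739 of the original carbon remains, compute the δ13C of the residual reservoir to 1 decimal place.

Rayleigh residual: δ_res = (δ₀ + 1000)·f^(α−1) − 1000
α = ε/1000 + 1 = 1.02560, so α − 1 = 0.02560
f^(α−1) = 0.739^(0.02560) = 0.992287
δ_res = (-4.1 + 1000) × 0.992287 − 1000 = 988.219 − 1000 = -11.78‰

-11.8‰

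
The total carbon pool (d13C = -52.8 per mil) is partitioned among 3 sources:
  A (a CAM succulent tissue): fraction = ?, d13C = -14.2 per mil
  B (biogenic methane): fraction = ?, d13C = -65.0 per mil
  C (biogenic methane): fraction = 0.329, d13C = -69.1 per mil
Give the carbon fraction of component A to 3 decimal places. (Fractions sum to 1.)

0.267

Let f_A and f_B be the unknown fractions; fractions sum to 1 so f_A + f_B = 0.671.
Mass balance: Σ fᵢ·δᵢ = δ_bulk ⇒ f_A·(-14.2) + f_B·(-65.0) = -52.8 − (-22.734) = -30.066
Substitute f_B = 0.671 − f_A:
f_A·(-14.2 − -65.0) = -30.066 − 0.671×(-65.0) = 13.549
f_A = 13.549 / 50.8 = 0.2667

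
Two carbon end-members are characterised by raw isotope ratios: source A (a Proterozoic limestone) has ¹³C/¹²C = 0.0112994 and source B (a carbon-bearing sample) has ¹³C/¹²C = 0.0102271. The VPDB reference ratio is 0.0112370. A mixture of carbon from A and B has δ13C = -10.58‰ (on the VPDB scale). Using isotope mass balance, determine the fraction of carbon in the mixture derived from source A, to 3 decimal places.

0.831

δ_A = (0.0112994/0.0112370 − 1)×1000 = (1.005553 − 1)×1000 = 5.553‰
δ_B = (0.0102271/0.0112370 − 1)×1000 = (0.910127 − 1)×1000 = -89.873‰
f_A = (δ_mix − δ_B)/(δ_A − δ_B) = (-10.58 − (-89.873))/(5.553 − (-89.873))
f_A = 79.293 / 95.426 = 0.8309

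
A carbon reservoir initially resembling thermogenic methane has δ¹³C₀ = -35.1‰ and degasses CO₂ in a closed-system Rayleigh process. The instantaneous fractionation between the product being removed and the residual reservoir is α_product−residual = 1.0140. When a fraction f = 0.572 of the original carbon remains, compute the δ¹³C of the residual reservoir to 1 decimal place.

-42.6‰

Rayleigh residual: δ_res = (δ₀ + 1000)·f^(α−1) − 1000
α − 1 = 0.01400
f^(α−1) = 0.572^(0.01400) = 0.992210
δ_res = (-35.1 + 1000) × 0.992210 − 1000 = 957.383 − 1000 = -42.62‰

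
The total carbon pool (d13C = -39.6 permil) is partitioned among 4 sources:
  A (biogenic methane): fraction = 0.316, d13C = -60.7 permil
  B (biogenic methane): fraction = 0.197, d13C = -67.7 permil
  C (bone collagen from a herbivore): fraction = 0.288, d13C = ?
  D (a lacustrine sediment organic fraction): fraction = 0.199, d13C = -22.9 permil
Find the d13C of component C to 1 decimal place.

-8.8 permil

Isotope mass balance: δ_bulk = Σ fᵢ·δᵢ.
-39.6 = 0.316×(-60.7) + 0.197×(-67.7) + 0.288×δ_C + 0.199×(-22.9)
0.288·δ_C = -39.6 − (-37.075) = -2.525
δ_C = -2.525 / 0.288 = -8.77 permil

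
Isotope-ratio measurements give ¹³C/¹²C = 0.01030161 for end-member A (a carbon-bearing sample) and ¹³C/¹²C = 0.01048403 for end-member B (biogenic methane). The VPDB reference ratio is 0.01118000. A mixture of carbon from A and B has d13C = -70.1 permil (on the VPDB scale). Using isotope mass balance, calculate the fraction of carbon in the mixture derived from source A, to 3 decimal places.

0.481

δ_A = (0.01030161/0.01118000 − 1)×1000 = (0.921432 − 1)×1000 = -78.568 permil
δ_B = (0.01048403/0.01118000 − 1)×1000 = (0.937749 − 1)×1000 = -62.251 permil
f_A = (δ_mix − δ_B)/(δ_A − δ_B) = (-70.1 − (-62.251))/(-78.568 − (-62.251))
f_A = -7.849 / -16.317 = 0.4810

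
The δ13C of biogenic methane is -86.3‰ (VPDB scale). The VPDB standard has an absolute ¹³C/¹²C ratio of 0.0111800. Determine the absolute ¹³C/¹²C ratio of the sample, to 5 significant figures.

R_sample = R_standard × (δ13C/1000 + 1)
R_sample = 0.0111800 × (-86.3/1000 + 1) = 0.0111800 × 0.913700
R_sample = 0.0102152

0.010215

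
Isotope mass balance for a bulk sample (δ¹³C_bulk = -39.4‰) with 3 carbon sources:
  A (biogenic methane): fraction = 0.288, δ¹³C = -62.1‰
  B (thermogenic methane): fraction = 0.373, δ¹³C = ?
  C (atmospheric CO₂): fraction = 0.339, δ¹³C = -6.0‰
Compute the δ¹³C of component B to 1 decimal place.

Isotope mass balance: δ_bulk = Σ fᵢ·δᵢ.
-39.4 = 0.288×(-62.1) + 0.373×δ_B + 0.339×(-6.0)
0.373·δ_B = -39.4 − (-19.919) = -19.481
δ_B = -19.481 / 0.373 = -52.23‰

-52.2‰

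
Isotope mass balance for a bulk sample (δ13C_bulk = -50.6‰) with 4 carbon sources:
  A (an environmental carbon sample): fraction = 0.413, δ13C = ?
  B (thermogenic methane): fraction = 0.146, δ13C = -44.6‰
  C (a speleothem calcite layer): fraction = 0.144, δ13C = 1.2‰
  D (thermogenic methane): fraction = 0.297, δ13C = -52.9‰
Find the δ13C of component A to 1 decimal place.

-69.1‰

Isotope mass balance: δ_bulk = Σ fᵢ·δᵢ.
-50.6 = 0.413×δ_A + 0.146×(-44.6) + 0.144×(1.2) + 0.297×(-52.9)
0.413·δ_A = -50.6 − (-22.050) = -28.550
δ_A = -28.550 / 0.413 = -69.13‰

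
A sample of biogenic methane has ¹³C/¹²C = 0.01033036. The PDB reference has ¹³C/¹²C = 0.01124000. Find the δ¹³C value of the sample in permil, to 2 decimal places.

-80.93 permil

δ¹³C = (R_sample / R_standard − 1) × 1000
R_sample / R_standard = 0.01033036 / 0.01124000 = 0.919071
δ¹³C = (0.919071 − 1) × 1000 = -80.929 permil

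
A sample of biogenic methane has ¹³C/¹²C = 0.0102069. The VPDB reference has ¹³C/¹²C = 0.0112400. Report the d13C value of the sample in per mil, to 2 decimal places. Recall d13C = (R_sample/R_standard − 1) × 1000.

-91.91 per mil

d13C = (R_sample / R_standard − 1) × 1000
R_sample / R_standard = 0.0102069 / 0.0112400 = 0.908087
d13C = (0.908087 − 1) × 1000 = -91.913 per mil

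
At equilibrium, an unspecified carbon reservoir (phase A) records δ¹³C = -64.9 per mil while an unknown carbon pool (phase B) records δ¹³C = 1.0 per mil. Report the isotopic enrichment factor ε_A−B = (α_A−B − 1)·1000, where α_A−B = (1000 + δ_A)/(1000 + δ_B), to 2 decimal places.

-65.83 per mil

α_A−B = (1000 + -64.9) / (1000 + 1.0) = 935.1 / 1001.0 = 0.934166
ε_A−B = (0.934166 − 1) × 1000 = -65.834 per mil
(The approximation ε ≈ δ_A − δ_B would give -65.9 per mil.)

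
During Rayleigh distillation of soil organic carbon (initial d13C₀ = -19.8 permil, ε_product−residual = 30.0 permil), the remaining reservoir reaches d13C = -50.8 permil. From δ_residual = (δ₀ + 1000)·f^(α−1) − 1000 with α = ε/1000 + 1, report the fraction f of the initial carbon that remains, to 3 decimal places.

0.343

α − 1 = ε/1000 = 0.0300
(δ_res + 1000)/(δ₀ + 1000) = (-50.8 + 1000)/(-19.8 + 1000) = 949.2/980.2 = 0.968374
f = 0.968374^(1/0.0300) = exp(ln(0.968374)/0.0300) = exp(-0.03214/0.0300)
f = exp(-1.0712) = 0.3426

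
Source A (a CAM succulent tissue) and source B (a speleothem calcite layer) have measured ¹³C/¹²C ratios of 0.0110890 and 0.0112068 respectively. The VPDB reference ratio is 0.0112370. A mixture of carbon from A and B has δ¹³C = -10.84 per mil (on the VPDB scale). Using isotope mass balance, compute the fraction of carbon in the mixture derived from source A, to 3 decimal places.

0.778

δ_A = (0.0110890/0.0112370 − 1)×1000 = (0.986829 − 1)×1000 = -13.171 per mil
δ_B = (0.0112068/0.0112370 − 1)×1000 = (0.997312 − 1)×1000 = -2.688 per mil
f_A = (δ_mix − δ_B)/(δ_A − δ_B) = (-10.84 − (-2.688))/(-13.171 − (-2.688))
f_A = -8.152 / -10.483 = 0.7777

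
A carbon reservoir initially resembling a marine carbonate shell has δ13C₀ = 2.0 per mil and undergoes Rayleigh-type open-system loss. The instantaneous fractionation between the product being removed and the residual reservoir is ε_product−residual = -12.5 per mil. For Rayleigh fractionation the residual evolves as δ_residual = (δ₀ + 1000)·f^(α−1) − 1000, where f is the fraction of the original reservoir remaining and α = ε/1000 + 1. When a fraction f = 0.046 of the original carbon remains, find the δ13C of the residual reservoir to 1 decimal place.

41.3 per mil

Rayleigh residual: δ_res = (δ₀ + 1000)·f^(α−1) − 1000
α = ε/1000 + 1 = 0.98750, so α − 1 = -0.01250
f^(α−1) = 0.046^(-0.01250) = 1.039239
δ_res = (2.0 + 1000) × 1.039239 − 1000 = 1041.318 − 1000 = 41.32 per mil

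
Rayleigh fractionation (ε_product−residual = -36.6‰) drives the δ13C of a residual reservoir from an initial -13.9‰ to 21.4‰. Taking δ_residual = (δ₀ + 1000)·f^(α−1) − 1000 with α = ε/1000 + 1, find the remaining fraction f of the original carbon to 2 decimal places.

α − 1 = ε/1000 = -0.0366
(δ_res + 1000)/(δ₀ + 1000) = (21.4 + 1000)/(-13.9 + 1000) = 1021.4/986.1 = 1.035798
f = 1.035798^(1/-0.0366) = exp(ln(1.035798)/-0.0366) = exp(0.03517/-0.0366)
f = exp(-0.9610) = 0.3825

0.38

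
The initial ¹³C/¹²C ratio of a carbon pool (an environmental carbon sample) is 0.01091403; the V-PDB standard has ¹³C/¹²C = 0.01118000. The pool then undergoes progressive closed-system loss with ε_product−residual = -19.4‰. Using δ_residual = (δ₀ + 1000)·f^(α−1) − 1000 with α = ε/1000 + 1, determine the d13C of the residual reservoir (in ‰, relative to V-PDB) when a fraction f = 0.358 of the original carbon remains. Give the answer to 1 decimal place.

-4.1‰

δ₀ = (0.01091403/0.01118000 − 1)×1000 = (0.976210 − 1)×1000 = -23.790‰
α − 1 = ε/1000 = -0.0194
f^(α−1) = 0.358^(-0.0194) = 1.020128
δ_res = (-23.790 + 1000) × 1.020128 − 1000 = 995.859 − 1000 = -4.14‰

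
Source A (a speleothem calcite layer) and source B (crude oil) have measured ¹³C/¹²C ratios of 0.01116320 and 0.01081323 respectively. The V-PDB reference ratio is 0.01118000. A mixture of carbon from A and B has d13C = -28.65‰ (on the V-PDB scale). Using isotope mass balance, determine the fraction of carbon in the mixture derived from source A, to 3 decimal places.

δ_A = (0.01116320/0.01118000 − 1)×1000 = (0.998497 − 1)×1000 = -1.503‰
δ_B = (0.01081323/0.01118000 − 1)×1000 = (0.967194 − 1)×1000 = -32.806‰
f_A = (δ_mix − δ_B)/(δ_A − δ_B) = (-28.65 − (-32.806))/(-1.503 − (-32.806))
f_A = 4.156 / 31.303 = 0.1328

0.133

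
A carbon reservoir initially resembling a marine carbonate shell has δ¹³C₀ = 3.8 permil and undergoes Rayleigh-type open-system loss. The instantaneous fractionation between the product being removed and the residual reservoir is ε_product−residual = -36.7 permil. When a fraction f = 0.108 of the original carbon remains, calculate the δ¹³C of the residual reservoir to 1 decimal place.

89.2 permil

Rayleigh residual: δ_res = (δ₀ + 1000)·f^(α−1) − 1000
α = ε/1000 + 1 = 0.96330, so α − 1 = -0.03670
f^(α−1) = 0.108^(-0.03670) = 1.085109
δ_res = (3.8 + 1000) × 1.085109 − 1000 = 1089.232 − 1000 = 89.23 permil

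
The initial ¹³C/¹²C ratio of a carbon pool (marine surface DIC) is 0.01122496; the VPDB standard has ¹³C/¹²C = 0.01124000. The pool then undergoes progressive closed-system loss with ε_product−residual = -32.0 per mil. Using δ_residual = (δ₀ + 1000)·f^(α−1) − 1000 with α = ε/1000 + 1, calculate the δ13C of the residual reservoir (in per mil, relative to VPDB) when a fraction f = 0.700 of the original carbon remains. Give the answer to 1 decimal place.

δ₀ = (0.01122496/0.01124000 − 1)×1000 = (0.998662 − 1)×1000 = -1.338 per mil
α − 1 = ε/1000 = -0.0320
f^(α−1) = 0.700^(-0.0320) = 1.011479
δ_res = (-1.338 + 1000) × 1.011479 − 1000 = 1010.126 − 1000 = 10.13 per mil

10.1 per mil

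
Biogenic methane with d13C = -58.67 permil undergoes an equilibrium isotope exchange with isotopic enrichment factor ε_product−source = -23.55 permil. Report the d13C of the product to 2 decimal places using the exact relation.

Exactly, δ_product = (δ_source + 1000)·(ε/1000 + 1) − 1000.
δ_product = (-58.67 + 1000) × (-23.55/1000 + 1) − 1000
δ_product = -80.838 permil

-80.84 permil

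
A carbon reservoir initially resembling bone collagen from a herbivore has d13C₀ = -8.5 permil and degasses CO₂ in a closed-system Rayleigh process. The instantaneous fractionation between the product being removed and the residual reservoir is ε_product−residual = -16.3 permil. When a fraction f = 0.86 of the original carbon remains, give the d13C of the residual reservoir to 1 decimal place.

Rayleigh residual: δ_res = (δ₀ + 1000)·f^(α−1) − 1000
α = ε/1000 + 1 = 0.98370, so α − 1 = -0.01630
f^(α−1) = 0.86^(-0.01630) = 1.002461
δ_res = (-8.5 + 1000) × 1.002461 − 1000 = 993.941 − 1000 = -6.06 permil

-6.1 permil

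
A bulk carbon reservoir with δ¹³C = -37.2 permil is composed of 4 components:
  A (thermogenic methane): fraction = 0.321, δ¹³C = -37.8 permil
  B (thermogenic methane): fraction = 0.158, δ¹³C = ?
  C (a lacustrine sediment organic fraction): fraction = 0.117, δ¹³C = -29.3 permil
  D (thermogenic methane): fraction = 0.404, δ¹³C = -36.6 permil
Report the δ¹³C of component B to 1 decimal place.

Isotope mass balance: δ_bulk = Σ fᵢ·δᵢ.
-37.2 = 0.321×(-37.8) + 0.158×δ_B + 0.117×(-29.3) + 0.404×(-36.6)
0.158·δ_B = -37.2 − (-30.348) = -6.852
δ_B = -6.852 / 0.158 = -43.37 permil

-43.4 permil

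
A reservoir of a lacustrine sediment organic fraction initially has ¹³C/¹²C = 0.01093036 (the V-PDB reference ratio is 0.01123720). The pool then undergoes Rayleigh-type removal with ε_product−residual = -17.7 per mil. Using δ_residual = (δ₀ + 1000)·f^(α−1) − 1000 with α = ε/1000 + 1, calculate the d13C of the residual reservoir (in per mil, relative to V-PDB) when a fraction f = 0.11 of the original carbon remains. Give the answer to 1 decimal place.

11.4 per mil

δ₀ = (0.01093036/0.01123720 − 1)×1000 = (0.972694 − 1)×1000 = -27.306 per mil
α − 1 = ε/1000 = -0.0177
f^(α−1) = 0.11^(-0.0177) = 1.039842
δ_res = (-27.306 + 1000) × 1.039842 − 1000 = 1011.448 − 1000 = 11.45 per mil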